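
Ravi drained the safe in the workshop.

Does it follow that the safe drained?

'Ravi drained the safe' is the causative; it entails the inchoative 'the safe drained'.

yes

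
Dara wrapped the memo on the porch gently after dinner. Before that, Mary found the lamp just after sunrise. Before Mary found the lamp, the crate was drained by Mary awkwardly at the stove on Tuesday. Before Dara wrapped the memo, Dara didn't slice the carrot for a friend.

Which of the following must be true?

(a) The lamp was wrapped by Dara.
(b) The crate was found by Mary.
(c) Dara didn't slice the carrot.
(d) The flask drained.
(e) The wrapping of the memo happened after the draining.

(e)

(a) Not entailed — Dara wrapped the memo, not the lamp; the lamp belongs to the finding event.
(b) Not entailed — Mary found the lamp, not the crate; the crate belongs to the draining event.
(c) Not entailed — dropping 'for a friend' under negation is not valid — the original leaves open that Dara sliced the carrot some other way.
(d) Not entailed — the crate is what drained, not the flask.
(e) Entailed — the narrative places the draining before the wrapping.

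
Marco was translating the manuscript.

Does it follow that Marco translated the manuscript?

no

'was translating' is progressive; for an accomplishment like 'translate the manuscript', it doesn't entail completion.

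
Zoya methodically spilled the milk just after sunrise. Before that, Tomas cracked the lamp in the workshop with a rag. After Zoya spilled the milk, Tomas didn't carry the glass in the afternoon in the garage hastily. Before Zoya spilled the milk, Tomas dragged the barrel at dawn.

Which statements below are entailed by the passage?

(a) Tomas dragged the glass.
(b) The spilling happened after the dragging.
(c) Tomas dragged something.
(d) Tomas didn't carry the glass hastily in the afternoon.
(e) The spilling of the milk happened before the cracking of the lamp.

(b), (c)

(a) Not entailed — Tomas dragged the barrel, not the glass; the glass belongs to the carrying event.
(b) Entailed — the narrative places the dragging before the spilling.
(c) Entailed — this follows by dropping conjuncts from the dragging event's description.
(d) Not entailed — dropping 'in the garage' under negation is not valid — the original leaves open that Tomas carried the glass some other way.
(e) Not entailed — the narrative places the cracking before the spilling, not after.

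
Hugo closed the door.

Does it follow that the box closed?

no

Nothing is said about any box; only the door is affected.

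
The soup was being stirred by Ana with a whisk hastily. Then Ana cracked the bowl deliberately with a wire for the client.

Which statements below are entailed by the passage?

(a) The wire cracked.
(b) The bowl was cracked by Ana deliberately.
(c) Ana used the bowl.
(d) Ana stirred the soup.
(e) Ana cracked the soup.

(a) Not entailed — the bowl is what cracked, not the wire.
(b) Entailed — every conjunct here is already in the original cracking event.
(c) Not entailed — the bowl is the patient, not an instrument — Ana used a wire.
(d) Entailed — 'stir' is an activity; 'was stirring' entails that some stirring happened, so 'stirred' holds.
(e) Not entailed — Ana cracked the bowl, not the soup; the soup belongs to the stirring event.

(b), (d)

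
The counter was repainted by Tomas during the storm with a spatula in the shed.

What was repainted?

the counter

'the counter' marks the patient of the repainting event.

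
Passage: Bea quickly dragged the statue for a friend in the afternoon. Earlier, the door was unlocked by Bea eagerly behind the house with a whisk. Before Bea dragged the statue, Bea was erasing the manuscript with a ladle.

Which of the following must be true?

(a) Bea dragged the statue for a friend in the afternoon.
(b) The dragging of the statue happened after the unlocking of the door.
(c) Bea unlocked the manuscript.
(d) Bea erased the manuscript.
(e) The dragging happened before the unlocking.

(a), (b)

(a) Entailed — dropping 'quickly' leaves a sub-description the original still satisfies.
(b) Entailed — the narrative places the unlocking before the dragging.
(c) Not entailed — Bea unlocked the door, not the manuscript; the manuscript belongs to the erasing event.
(d) Not entailed — 'was erasing' is progressive on an accomplishment; it does not entail the completed 'erased'.
(e) Not entailed — the narrative places the unlocking before the dragging, not after.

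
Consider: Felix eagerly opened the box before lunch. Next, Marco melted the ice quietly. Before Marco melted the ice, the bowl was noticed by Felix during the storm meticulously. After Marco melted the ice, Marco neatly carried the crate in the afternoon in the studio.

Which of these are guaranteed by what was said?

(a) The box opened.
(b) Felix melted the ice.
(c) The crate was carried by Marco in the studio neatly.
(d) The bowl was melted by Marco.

(a), (c)

(a) Entailed — 'Felix opened the box' is causative; it entails the inchoative 'the box opened'.
(b) Not entailed — the passage has Marco melting the ice, not Felix.
(c) Entailed — this follows by dropping conjuncts from the carrying event's description.
(d) Not entailed — Marco melted the ice, not the bowl; the bowl belongs to the noticing event.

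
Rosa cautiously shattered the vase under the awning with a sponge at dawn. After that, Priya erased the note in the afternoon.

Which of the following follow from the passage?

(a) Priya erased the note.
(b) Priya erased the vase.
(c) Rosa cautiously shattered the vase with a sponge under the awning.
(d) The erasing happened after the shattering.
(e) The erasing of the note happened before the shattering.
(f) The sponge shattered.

(a), (c), (d)

(a) Entailed — every conjunct here is already in the original erasing event.
(b) Not entailed — Priya erased the note, not the vase; the vase belongs to the shattering event.
(c) Entailed — the original entails any weakening of itself; this just drops 'at dawn'.
(d) Entailed — the narrative places the shattering before the erasing.
(e) Not entailed — the narrative places the shattering before the erasing, not after.
(f) Not entailed — the vase is what shattered, not the sponge.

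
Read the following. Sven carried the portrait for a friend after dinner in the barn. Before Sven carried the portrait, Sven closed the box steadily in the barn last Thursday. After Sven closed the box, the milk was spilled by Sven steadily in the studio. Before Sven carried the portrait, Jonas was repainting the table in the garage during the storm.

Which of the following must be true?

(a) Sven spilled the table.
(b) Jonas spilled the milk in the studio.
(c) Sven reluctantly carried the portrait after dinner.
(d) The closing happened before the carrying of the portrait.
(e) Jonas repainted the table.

(a) Not entailed — Sven spilled the milk, not the table; the table belongs to the repainting event.
(b) Not entailed — the passage has Sven spilling the milk, not Jonas.
(c) Not entailed — 'reluctantly' adds information not in the original event.
(d) Entailed — the narrative places the closing before the carrying.
(e) Not entailed — 'was repainting' is progressive on an accomplishment; it does not entail the completed 'repainted'.

(d)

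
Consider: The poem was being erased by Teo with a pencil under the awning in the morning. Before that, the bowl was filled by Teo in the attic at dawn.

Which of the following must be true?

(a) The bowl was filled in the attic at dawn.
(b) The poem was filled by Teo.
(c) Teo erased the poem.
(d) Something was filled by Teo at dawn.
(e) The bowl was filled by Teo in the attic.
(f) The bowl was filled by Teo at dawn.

(a) Entailed — every conjunct here is already in the original filling event.
(b) Not entailed — Teo filled the bowl, not the poem; the poem belongs to the erasing event.
(c) Not entailed — 'was erasing' is progressive on an accomplishment; it does not entail the completed 'erased'.
(d) Entailed — this follows by dropping conjuncts from the filling event's description.
(e) Entailed — dropping 'at dawn' leaves a sub-description the original still satisfies.
(f) Entailed — the original entails any weakening of itself; this just drops 'in the attic'.

(a), (d), (e), (f)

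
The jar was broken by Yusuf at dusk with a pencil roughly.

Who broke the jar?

Yusuf

'Yusuf' marks the agent of the breaking event.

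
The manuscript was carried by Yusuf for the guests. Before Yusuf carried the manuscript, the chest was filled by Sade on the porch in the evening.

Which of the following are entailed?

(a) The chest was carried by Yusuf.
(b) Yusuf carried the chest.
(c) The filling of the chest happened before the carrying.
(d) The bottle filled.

(c)

(a) Not entailed — Yusuf carried the manuscript, not the chest; the chest belongs to the filling event.
(b) Not entailed — Yusuf carried the manuscript, not the chest; the chest belongs to the filling event.
(c) Entailed — the narrative places the filling before the carrying.
(d) Not entailed — the chest is what filled, not the bottle.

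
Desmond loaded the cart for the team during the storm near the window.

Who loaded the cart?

Desmond

'Desmond' marks the agent of the loading event.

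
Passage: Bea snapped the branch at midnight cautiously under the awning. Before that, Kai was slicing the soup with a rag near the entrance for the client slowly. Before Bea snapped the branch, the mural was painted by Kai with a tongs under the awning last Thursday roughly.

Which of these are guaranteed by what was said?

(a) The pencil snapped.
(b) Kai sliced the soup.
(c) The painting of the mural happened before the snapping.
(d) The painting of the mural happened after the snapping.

(a) Not entailed — the branch is what snapped, not the pencil.
(b) Not entailed — 'was slicing' is progressive on an accomplishment; it does not entail the completed 'sliced'.
(c) Entailed — the narrative places the painting before the snapping.
(d) Not entailed — the narrative places the painting before the snapping, not after.

(c)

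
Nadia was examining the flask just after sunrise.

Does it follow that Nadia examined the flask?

'examine' is atelic; if Nadia was examining the flask, then Nadia examined the flask (for some time).

yes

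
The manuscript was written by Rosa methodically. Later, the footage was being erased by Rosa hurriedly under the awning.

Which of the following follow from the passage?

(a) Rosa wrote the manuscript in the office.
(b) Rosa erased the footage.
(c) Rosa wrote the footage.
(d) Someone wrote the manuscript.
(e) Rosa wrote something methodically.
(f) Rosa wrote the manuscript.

(d), (e), (f)

(a) Not entailed — 'in the office' adds information not in the original event.
(b) Not entailed — 'was erasing' is progressive on an accomplishment; it does not entail the completed 'erased'.
(c) Not entailed — Rosa wrote the manuscript, not the footage; the footage belongs to the erasing event.
(d) Entailed — the original entails any weakening of itself; this just drops 'methodically' and generalizes the agent.
(e) Entailed — this follows by dropping conjuncts from the writing event's description.
(f) Entailed — the original entails any weakening of itself; this just drops 'methodically'.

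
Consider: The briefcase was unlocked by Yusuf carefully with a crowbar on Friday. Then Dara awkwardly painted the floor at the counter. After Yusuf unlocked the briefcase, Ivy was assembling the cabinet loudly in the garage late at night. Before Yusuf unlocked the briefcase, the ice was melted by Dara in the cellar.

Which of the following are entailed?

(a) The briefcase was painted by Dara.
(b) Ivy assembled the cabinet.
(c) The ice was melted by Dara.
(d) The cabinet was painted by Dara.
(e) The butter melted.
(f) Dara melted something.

(c), (f)

(a) Not entailed — Dara painted the floor, not the briefcase; the briefcase belongs to the unlocking event.
(b) Not entailed — 'was assembling' is progressive on an accomplishment; it does not entail the completed 'assembled'.
(c) Entailed — every conjunct here is already in the original melting event.
(d) Not entailed — Dara painted the floor, not the cabinet; the cabinet belongs to the assembling event.
(e) Not entailed — the ice is what melted, not the butter.
(f) Entailed — this follows by dropping conjuncts from the melting event's description.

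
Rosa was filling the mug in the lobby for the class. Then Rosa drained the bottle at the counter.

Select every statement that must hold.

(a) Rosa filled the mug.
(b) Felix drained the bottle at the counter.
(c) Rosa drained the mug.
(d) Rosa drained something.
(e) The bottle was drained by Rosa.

(d), (e)

(a) Not entailed — 'was filling' is progressive on an accomplishment; it does not entail the completed 'filled'.
(b) Not entailed — the passage has Rosa draining the bottle, not Felix.
(c) Not entailed — Rosa drained the bottle, not the mug; the mug belongs to the filling event.
(d) Entailed — the original entails any weakening of itself; this just drops 'at the counter' and generalizes the patient.
(e) Entailed — every conjunct here is already in the original draining event.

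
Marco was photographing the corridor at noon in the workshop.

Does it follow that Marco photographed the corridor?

no

'was photographing' is progressive; for an accomplishment like 'photograph the corridor', it doesn't entail completion.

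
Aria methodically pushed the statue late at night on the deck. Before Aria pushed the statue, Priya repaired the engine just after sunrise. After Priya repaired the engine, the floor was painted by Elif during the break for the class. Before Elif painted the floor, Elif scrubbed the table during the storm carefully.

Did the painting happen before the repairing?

no

The narrative orders the repairing before the painting.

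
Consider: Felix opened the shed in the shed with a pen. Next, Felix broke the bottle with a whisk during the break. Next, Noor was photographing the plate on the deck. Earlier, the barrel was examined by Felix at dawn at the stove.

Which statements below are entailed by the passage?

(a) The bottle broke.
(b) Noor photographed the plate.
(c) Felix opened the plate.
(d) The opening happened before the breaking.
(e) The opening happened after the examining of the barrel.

(a), (d)

(a) Entailed — 'Felix broke the bottle' is causative; it entails the inchoative 'the bottle broke'.
(b) Not entailed — 'was photographing' is progressive on an accomplishment; it does not entail the completed 'photographed'.
(c) Not entailed — Felix opened the shed, not the plate; the plate belongs to the photographing event.
(d) Entailed — the narrative places the opening before the breaking.
(e) Not entailed — the narrative doesn't order the examining relative to the opening.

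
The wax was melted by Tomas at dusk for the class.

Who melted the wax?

'Tomas' marks the agent of the melting event.

Tomas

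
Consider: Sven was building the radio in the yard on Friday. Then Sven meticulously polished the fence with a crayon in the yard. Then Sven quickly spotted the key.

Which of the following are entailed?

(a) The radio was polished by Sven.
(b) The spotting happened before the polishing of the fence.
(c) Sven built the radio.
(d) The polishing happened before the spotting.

(d)

(a) Not entailed — Sven polished the fence, not the radio; the radio belongs to the building event.
(b) Not entailed — the narrative places the polishing before the spotting, not after.
(c) Not entailed — 'was building' is progressive on an accomplishment; it does not entail the completed 'built'.
(d) Entailed — the narrative places the polishing before the spotting.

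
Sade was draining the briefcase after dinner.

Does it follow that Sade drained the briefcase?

no

'was draining' is progressive; for an accomplishment like 'drain the briefcase', it doesn't entail completion.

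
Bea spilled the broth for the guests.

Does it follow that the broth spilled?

yes

'Bea spilled the broth' is the causative; it entails the inchoative 'the broth spilled'.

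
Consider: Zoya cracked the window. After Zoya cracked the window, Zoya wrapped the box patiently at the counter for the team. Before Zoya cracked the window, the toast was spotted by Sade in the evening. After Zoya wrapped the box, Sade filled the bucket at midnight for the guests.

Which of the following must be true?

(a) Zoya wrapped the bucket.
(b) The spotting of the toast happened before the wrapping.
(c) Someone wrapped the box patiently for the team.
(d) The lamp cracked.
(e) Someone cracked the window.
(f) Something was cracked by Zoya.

(b), (c), (e), (f)

(a) Not entailed — Zoya wrapped the box, not the bucket; the bucket belongs to the filling event.
(b) Entailed — the narrative places the spotting before the wrapping.
(c) Entailed — dropping 'at the counter' and generalizing the agent leaves a sub-description the original still satisfies.
(d) Not entailed — the window is what cracked, not the lamp.
(e) Entailed — the original entails any weakening of itself; this just generalizes the agent.
(f) Entailed — every conjunct here is already in the original cracking event.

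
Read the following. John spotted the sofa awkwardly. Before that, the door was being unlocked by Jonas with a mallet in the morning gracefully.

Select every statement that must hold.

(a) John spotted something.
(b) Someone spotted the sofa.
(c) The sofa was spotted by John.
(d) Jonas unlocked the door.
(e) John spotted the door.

(a), (b), (c)

(a) Entailed — every conjunct here is already in the original spotting event.
(b) Entailed — the original entails any weakening of itself; this just drops 'awkwardly' and generalizes the agent.
(c) Entailed — this follows by dropping conjuncts from the spotting event's description.
(d) Not entailed — 'was unlocking' is progressive on an accomplishment; it does not entail the completed 'unlocked'.
(e) Not entailed — John spotted the sofa, not the door; the door belongs to the unlocking event.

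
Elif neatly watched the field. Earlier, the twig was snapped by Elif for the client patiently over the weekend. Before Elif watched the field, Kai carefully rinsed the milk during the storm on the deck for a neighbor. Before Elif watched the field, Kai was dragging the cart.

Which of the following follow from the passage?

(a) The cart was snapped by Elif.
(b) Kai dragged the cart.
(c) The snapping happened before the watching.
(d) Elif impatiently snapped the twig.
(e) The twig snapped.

(b), (c), (e)

(a) Not entailed — Elif snapped the twig, not the cart; the cart belongs to the dragging event.
(b) Entailed — 'drag' is an activity; 'was dragging' entails that some dragging happened, so 'dragged' holds.
(c) Entailed — the narrative places the snapping before the watching.
(d) Not entailed — 'impatiently' adds a manner not in (and inconsistent with) the original.
(e) Entailed — 'Elif snapped the twig' is causative; it entails the inchoative 'the twig snapped'.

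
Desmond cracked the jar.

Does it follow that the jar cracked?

yes

'Desmond cracked the jar' is the causative; it entails the inchoative 'the jar cracked'.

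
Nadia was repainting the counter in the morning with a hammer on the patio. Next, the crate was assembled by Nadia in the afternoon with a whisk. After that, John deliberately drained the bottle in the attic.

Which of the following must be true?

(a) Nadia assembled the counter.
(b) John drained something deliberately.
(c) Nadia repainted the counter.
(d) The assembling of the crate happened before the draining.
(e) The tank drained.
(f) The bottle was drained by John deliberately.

(b), (d), (f)

(a) Not entailed — Nadia assembled the crate, not the counter; the counter belongs to the repainting event.
(b) Entailed — this follows by dropping conjuncts from the draining event's description.
(c) Not entailed — 'was repainting' is progressive on an accomplishment; it does not entail the completed 'repainted'.
(d) Entailed — the narrative places the assembling before the draining.
(e) Not entailed — the bottle is what drained, not the tank.
(f) Entailed — dropping 'in the attic' leaves a sub-description the original still satisfies.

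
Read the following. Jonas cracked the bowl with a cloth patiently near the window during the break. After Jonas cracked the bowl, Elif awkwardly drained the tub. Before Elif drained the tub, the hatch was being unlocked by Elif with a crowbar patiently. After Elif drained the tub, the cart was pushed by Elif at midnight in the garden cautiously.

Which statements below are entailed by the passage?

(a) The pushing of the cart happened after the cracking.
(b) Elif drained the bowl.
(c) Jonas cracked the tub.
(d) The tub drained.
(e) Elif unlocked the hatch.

(a), (d)

(a) Entailed — the narrative places the cracking before the pushing.
(b) Not entailed — Elif drained the tub, not the bowl; the bowl belongs to the cracking event.
(c) Not entailed — Jonas cracked the bowl, not the tub; the tub belongs to the draining event.
(d) Entailed — 'Elif drained the tub' is causative; it entails the inchoative 'the tub drained'.
(e) Not entailed — 'was unlocking' is progressive on an accomplishment; it does not entail the completed 'unlocked'.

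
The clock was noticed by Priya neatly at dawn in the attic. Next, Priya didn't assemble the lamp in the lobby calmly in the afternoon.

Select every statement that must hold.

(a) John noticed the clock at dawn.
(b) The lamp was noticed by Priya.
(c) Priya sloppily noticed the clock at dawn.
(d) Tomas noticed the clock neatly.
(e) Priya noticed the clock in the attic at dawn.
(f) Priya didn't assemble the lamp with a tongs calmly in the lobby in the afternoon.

(e), (f)

(a) Not entailed — the passage has Priya noticing the clock, not John.
(b) Not entailed — Priya noticed the clock, not the lamp; the lamp belongs to the assembling event.
(c) Not entailed — 'sloppily' adds a manner not in (and inconsistent with) the original.
(d) Not entailed — the passage has Priya noticing the clock, not Tomas.
(e) Entailed — every conjunct here is already in the original noticing event.
(f) Entailed — under negation, adding a further restriction is entailed: if no such assembling event occurred, none occurred with a tongs either.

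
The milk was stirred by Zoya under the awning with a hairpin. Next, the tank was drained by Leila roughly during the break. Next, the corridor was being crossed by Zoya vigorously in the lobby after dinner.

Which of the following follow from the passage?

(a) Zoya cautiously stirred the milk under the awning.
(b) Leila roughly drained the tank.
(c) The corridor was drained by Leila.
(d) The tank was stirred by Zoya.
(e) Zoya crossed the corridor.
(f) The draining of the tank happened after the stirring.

(b), (f)

(a) Not entailed — 'cautiously' adds information not in the original event.
(b) Entailed — the original entails any weakening of itself; this just drops 'during the break'.
(c) Not entailed — Leila drained the tank, not the corridor; the corridor belongs to the crossing event.
(d) Not entailed — Zoya stirred the milk, not the tank; the tank belongs to the draining event.
(e) Not entailed — 'was crossing' is progressive on an accomplishment; it does not entail the completed 'crossed'.
(f) Entailed — the narrative places the stirring before the draining.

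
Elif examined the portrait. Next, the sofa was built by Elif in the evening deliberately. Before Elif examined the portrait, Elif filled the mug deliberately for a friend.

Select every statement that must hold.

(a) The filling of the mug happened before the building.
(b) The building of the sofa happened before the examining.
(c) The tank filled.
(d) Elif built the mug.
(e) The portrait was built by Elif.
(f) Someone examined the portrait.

(a), (f)

(a) Entailed — the narrative places the filling before the building.
(b) Not entailed — the narrative places the examining before the building, not after.
(c) Not entailed — the mug is what filled, not the tank.
(d) Not entailed — Elif built the sofa, not the mug; the mug belongs to the filling event.
(e) Not entailed — Elif built the sofa, not the portrait; the portrait belongs to the examining event.
(f) Entailed — generalizing the agent leaves a sub-description the original still satisfies.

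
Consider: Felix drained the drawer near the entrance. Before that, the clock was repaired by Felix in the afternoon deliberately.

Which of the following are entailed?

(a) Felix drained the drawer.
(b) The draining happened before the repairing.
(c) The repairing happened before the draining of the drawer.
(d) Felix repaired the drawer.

(a), (c)

(a) Entailed — this follows by dropping conjuncts from the draining event's description.
(b) Not entailed — the narrative places the repairing before the draining, not after.
(c) Entailed — the narrative places the repairing before the draining.
(d) Not entailed — Felix repaired the clock, not the drawer; the drawer belongs to the draining event.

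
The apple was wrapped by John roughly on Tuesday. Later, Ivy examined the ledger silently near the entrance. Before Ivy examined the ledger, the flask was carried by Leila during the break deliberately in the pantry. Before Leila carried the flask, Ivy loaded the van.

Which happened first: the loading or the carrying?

the loading

The connectives place the loading before the carrying.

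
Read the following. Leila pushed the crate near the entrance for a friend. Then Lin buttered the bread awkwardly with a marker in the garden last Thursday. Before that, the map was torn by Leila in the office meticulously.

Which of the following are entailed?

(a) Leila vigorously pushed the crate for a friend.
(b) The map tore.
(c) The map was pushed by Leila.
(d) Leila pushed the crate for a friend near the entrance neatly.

(b)

(a) Not entailed — 'vigorously' adds information not in the original event.
(b) Entailed — 'Leila tore the map' is causative; it entails the inchoative 'the map tore'.
(c) Not entailed — Leila pushed the crate, not the map; the map belongs to the tearing event.
(d) Not entailed — 'neatly' adds information not in the original event.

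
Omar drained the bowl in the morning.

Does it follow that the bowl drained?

yes

'Omar drained the bowl' is the causative; it entails the inchoative 'the bowl drained'.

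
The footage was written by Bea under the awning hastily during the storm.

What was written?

'the footage' marks the patient of the writing event.

the footage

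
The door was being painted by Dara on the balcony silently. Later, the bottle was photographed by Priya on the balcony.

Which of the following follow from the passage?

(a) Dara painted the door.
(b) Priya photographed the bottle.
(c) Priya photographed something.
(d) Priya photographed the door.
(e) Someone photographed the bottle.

(b), (c), (e)

(a) Not entailed — 'was painting' is progressive on an accomplishment; it does not entail the completed 'painted'.
(b) Entailed — dropping 'on the balcony' leaves a sub-description the original still satisfies.
(c) Entailed — the original entails any weakening of itself; this just drops 'on the balcony' and generalizes the patient.
(d) Not entailed — Priya photographed the bottle, not the door; the door belongs to the painting event.
(e) Entailed — dropping 'on the balcony' and generalizing the agent leaves a sub-description the original still satisfies.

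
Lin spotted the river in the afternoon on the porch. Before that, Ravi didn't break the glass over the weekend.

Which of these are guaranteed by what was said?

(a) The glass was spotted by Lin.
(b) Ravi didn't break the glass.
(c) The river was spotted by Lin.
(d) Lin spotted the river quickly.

(a) Not entailed — Lin spotted the river, not the glass; the glass belongs to the breaking event.
(b) Not entailed — dropping 'over the weekend' under negation is not valid — the original leaves open that Ravi broke the glass some other way.
(c) Entailed — every conjunct here is already in the original spotting event.
(d) Not entailed — 'quickly' adds information not in the original event.

(c)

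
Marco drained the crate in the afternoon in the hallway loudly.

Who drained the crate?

'Marco' marks the agent of the draining event.

Marco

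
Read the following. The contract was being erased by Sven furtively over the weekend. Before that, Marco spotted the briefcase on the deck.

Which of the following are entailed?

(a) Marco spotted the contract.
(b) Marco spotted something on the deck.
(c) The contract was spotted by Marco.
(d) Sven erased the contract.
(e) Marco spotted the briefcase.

(a) Not entailed — Marco spotted the briefcase, not the contract; the contract belongs to the erasing event.
(b) Entailed — the original entails any weakening of itself; this just generalizes the patient.
(c) Not entailed — Marco spotted the briefcase, not the contract; the contract belongs to the erasing event.
(d) Not entailed — 'was erasing' is progressive on an accomplishment; it does not entail the completed 'erased'.
(e) Entailed — this follows by dropping conjuncts from the spotting event's description.

(b), (e)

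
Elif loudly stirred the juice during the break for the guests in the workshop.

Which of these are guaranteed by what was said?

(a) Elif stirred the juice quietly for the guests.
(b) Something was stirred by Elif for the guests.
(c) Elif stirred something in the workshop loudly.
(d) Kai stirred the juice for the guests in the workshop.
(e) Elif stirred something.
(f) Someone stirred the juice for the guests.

(b), (c), (e), (f)

(a) Not entailed — 'quietly' adds a manner not in (and inconsistent with) the original.
(b) Entailed — dropping 'loudly', 'in the workshop', 'during the break' and generalizing the patient leaves a sub-description the original still satisfies.
(c) Entailed — the original entails any weakening of itself; this just drops 'during the break', 'for the guests' and generalizes the patient.
(d) Not entailed — the passage has Elif stirring the juice, not Kai.
(e) Entailed — the original entails any weakening of itself; this just drops 'loudly', 'in the workshop', 'during the break', 'for the guests' and generalizes the patient.
(f) Entailed — this follows by dropping conjuncts from the stirring event's description.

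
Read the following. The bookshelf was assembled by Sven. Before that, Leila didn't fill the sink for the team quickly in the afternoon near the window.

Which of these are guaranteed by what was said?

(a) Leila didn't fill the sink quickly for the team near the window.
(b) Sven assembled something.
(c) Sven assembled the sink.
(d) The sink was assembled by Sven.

(b)

(a) Not entailed — dropping 'in the afternoon' under negation is not valid — the original leaves open that Leila filled the sink some other way.
(b) Entailed — the original entails any weakening of itself; this just generalizes the patient.
(c) Not entailed — Sven assembled the bookshelf, not the sink; the sink belongs to the filling event.
(d) Not entailed — Sven assembled the bookshelf, not the sink; the sink belongs to the filling event.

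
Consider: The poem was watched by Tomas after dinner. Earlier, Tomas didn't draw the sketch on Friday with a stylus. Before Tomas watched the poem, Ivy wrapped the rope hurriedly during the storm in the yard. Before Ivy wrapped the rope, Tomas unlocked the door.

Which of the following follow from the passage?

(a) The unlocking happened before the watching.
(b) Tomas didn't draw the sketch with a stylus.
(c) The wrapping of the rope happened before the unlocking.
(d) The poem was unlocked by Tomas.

(a) Entailed — the narrative places the unlocking before the watching.
(b) Not entailed — dropping 'on Friday' under negation is not valid — the original leaves open that Tomas drew the sketch some other way.
(c) Not entailed — the narrative places the unlocking before the wrapping, not after.
(d) Not entailed — Tomas unlocked the door, not the poem; the poem belongs to the watching event.

(a)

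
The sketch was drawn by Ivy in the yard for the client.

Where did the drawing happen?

'in the yard' marks the location of the drawing event.

in the yard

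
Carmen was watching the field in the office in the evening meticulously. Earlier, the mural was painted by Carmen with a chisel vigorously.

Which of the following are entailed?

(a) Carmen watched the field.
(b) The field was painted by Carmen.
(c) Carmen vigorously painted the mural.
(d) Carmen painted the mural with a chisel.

(a) Entailed — 'watch' is an activity; 'was watching' entails that some watching happened, so 'watched' holds.
(b) Not entailed — Carmen painted the mural, not the field; the field belongs to the watching event.
(c) Entailed — this follows by dropping conjuncts from the painting event's description.
(d) Entailed — the original entails any weakening of itself; this just drops 'vigorously'.

(a), (c), (d)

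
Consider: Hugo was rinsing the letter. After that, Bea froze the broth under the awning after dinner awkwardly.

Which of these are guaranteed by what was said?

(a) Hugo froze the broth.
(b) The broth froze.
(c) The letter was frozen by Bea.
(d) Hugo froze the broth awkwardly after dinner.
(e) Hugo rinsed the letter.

(a) Not entailed — the passage has Bea freezing the broth, not Hugo.
(b) Entailed — 'Bea froze the broth' is causative; it entails the inchoative 'the broth froze'.
(c) Not entailed — Bea froze the broth, not the letter; the letter belongs to the rinsing event.
(d) Not entailed — the passage has Bea freezing the broth, not Hugo.
(e) Entailed — 'rinse' is an activity; 'was rinsing' entails that some rinsing happened, so 'rinsed' holds.

(b), (e)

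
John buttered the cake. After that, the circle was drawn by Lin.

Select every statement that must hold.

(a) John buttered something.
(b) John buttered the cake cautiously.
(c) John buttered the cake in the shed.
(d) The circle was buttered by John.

(a)

(a) Entailed — generalizing the patient leaves a sub-description the original still satisfies.
(b) Not entailed — 'cautiously' adds information not in the original event.
(c) Not entailed — 'in the shed' adds information not in the original event.
(d) Not entailed — John buttered the cake, not the circle; the circle belongs to the drawing event.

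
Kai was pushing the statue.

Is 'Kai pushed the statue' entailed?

yes

'push' is atelic; if Kai was pushing the statue, then Kai pushed the statue (for some time).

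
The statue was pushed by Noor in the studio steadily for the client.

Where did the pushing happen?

'in the studio' marks the location of the pushing event.

in the studio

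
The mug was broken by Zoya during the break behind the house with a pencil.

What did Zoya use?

'with a pencil' marks the instrument of the breaking event.

a pencil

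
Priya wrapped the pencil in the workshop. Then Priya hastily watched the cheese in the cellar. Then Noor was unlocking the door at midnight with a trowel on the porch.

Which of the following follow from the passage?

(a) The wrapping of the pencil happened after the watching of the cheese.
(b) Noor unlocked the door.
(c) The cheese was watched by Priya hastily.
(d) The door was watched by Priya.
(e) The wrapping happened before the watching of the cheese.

(c), (e)

(a) Not entailed — the narrative places the wrapping before the watching, not after.
(b) Not entailed — 'was unlocking' is progressive on an accomplishment; it does not entail the completed 'unlocked'.
(c) Entailed — the original entails any weakening of itself; this just drops 'in the cellar'.
(d) Not entailed — Priya watched the cheese, not the door; the door belongs to the unlocking event.
(e) Entailed — the narrative places the wrapping before the watching.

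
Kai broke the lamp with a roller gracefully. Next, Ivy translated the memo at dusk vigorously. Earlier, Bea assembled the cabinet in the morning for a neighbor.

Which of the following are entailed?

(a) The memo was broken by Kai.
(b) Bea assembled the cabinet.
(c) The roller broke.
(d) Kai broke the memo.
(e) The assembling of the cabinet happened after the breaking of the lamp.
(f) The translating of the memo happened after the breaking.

(a) Not entailed — Kai broke the lamp, not the memo; the memo belongs to the translating event.
(b) Entailed — dropping 'for a neighbor', 'in the morning' leaves a sub-description the original still satisfies.
(c) Not entailed — the lamp is what broke, not the roller.
(d) Not entailed — Kai broke the lamp, not the memo; the memo belongs to the translating event.
(e) Not entailed — the narrative doesn't order the breaking relative to the assembling.
(f) Entailed — the narrative places the breaking before the translating.

(b), (f)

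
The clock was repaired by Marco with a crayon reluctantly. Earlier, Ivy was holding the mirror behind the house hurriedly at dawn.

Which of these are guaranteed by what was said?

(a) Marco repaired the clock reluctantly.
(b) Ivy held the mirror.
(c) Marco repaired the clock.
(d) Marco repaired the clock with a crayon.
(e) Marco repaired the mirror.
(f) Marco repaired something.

(a), (b), (c), (d), (f)

(a) Entailed — the original entails any weakening of itself; this just drops 'with a crayon'.
(b) Entailed — 'hold' is an activity; 'was holding' entails that some holding happened, so 'held' holds.
(c) Entailed — this follows by dropping conjuncts from the repairing event's description.
(d) Entailed — the original entails any weakening of itself; this just drops 'reluctantly'.
(e) Not entailed — Marco repaired the clock, not the mirror; the mirror belongs to the holding event.
(f) Entailed — the original entails any weakening of itself; this just drops 'reluctantly', 'with a crayon' and generalizes the patient.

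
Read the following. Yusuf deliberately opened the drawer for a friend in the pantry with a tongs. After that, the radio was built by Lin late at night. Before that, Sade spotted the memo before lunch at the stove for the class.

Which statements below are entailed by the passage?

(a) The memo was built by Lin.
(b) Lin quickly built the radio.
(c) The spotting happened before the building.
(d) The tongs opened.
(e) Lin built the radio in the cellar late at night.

(a) Not entailed — Lin built the radio, not the memo; the memo belongs to the spotting event.
(b) Not entailed — 'quickly' adds information not in the original event.
(c) Entailed — the narrative places the spotting before the building.
(d) Not entailed — the drawer is what opened, not the tongs.
(e) Not entailed — 'in the cellar' adds information not in the original event.

(c)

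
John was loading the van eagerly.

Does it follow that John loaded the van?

'was loading' is progressive; for an accomplishment like 'load the van', it doesn't entail completion.

no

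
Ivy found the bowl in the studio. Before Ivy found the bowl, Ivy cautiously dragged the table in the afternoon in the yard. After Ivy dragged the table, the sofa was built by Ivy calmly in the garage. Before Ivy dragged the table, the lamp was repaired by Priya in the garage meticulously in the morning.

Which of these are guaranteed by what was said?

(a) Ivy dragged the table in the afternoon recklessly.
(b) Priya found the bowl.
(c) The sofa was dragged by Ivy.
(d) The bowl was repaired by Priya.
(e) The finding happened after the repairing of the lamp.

(e)

(a) Not entailed — 'recklessly' adds a manner not in (and inconsistent with) the original.
(b) Not entailed — the passage has Ivy finding the bowl, not Priya.
(c) Not entailed — Ivy dragged the table, not the sofa; the sofa belongs to the building event.
(d) Not entailed — Priya repaired the lamp, not the bowl; the bowl belongs to the finding event.
(e) Entailed — the narrative places the repairing before the finding.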